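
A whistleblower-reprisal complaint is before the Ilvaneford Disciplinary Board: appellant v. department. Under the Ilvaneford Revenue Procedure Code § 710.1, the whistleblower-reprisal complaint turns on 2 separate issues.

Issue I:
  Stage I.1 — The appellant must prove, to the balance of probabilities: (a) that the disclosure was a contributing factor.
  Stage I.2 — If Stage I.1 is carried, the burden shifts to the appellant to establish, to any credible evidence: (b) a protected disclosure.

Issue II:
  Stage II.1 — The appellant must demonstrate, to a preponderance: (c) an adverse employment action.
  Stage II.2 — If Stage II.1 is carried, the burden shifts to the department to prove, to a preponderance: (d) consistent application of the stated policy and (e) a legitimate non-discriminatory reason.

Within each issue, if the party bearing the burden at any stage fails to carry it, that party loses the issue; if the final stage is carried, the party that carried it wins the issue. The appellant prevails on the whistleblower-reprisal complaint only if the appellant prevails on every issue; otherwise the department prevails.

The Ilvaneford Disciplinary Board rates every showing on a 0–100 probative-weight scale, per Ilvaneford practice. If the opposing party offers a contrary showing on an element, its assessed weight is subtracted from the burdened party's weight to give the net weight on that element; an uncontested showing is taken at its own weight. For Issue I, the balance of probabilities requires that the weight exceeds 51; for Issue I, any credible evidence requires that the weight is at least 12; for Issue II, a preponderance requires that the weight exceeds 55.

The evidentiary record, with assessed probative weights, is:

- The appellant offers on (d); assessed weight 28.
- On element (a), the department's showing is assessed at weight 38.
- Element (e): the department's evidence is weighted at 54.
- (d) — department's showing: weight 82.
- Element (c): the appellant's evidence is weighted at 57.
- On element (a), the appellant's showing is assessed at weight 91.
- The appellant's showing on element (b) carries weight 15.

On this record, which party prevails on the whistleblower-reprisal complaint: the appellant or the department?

— Issue I —
Stage I.1 (appellant, the balance of probabilities, weight exceeds 51): (a) net 91−38=53 > 51 — meets.
  All elements met. The appellant retains the burden for Stage I.2.
Stage I.2 (appellant, any credible evidence, weight is at least 12): (b) 15 ≥ 12 — meets.
  The appellant carries the last stage.
With every stage satisfied, the appellant prevails on this issue.
— Issue II —
At Stage II.1 the appellant must meet a preponderance (weight exceeds 55): on (c) the weight is 57, which does exceed 55, so (c) meets the standard.
  The appellant carries Stage II.1; the department now bears the burden.
At Stage II.2 the department must meet a preponderance (weight exceeds 55): on (d) the weight is 82 less the opposing 28 gives net 54, which does not exceed 55, so (d) does not meet the standard; on (e) the weight is 54, which does not exceed 55, so (e) does not meet the standard.
  Not every element is met, so the department fails to carry Stage II.2.
The analysis ends at Stage II.2; the appellant prevails on this issue.
Per-issue: Issue I → appellant; Issue II → appellant. The appellant must prevail on every issue; overall, the appellant prevails.

appellant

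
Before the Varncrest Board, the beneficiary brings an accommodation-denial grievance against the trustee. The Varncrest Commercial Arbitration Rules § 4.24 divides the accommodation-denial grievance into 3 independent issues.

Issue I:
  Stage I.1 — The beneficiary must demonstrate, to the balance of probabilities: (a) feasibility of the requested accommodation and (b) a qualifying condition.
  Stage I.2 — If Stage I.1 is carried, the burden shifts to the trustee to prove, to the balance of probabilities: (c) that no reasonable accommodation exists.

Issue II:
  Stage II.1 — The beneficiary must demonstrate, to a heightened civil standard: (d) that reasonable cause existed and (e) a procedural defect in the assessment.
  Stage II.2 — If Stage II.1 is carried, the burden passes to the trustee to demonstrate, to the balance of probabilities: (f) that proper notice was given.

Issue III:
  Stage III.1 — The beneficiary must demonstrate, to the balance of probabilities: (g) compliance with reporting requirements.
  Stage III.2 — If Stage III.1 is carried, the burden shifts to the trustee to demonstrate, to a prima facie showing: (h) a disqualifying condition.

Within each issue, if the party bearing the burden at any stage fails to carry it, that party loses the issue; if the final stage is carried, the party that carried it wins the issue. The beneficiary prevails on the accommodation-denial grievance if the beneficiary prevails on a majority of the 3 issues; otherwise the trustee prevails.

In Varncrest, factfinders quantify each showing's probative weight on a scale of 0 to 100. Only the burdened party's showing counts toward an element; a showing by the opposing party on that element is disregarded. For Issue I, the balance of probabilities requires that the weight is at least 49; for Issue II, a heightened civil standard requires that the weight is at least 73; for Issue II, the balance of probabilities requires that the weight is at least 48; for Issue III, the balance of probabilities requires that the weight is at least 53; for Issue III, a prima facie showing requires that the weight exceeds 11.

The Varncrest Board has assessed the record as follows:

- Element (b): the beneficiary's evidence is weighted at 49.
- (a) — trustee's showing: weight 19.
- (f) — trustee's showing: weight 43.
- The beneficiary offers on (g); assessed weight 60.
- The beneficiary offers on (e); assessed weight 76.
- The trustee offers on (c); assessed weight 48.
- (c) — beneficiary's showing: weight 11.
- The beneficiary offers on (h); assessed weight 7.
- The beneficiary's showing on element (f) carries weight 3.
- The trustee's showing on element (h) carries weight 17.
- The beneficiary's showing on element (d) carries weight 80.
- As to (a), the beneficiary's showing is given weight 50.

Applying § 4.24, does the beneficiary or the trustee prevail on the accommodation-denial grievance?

beneficiary

— Issue I —
Stage I.1 — burden on beneficiary; standard: the balance of probabilities (weight is at least 49).
    (a): 50 (trustee's 19 disregarded) ≥ 49 [met]
    (b): 49 ≥ 49 [met]
  All elements met. The burden passes to the trustee.
Stage I.2 — burden on trustee; standard: the balance of probabilities (weight is at least 49).
    (c): 48 (beneficiary's 11 disregarded) < 49 [not met]
  The trustee does not carry Stage I.2.
The analysis ends at Stage I.2; the beneficiary prevails on this issue.
— Issue II —
At Stage II.1 the beneficiary must meet a heightened civil standard (weight is at least 73): on (d) the weight is 80, ≥ 73, so (d) meets the standard; on (e) the weight is 76, ≥ 73, so (e) meets the standard.
  Stage II.1 carried; the burden shifts to the trustee.
At Stage II.2 the trustee must meet the balance of probabilities (weight is at least 48): on (f) the weight is 43 (the beneficiary's 3 is given no effect), < 48, so (f) does not meet the standard.
  Not every element is met, so the trustee fails to carry Stage II.2.
The analysis ends at Stage II.2; the beneficiary prevails on this issue.
— Issue III —
Stage III.1 — burden on beneficiary; standard: the balance of probabilities (weight is at least 53).
    (g): 60 ≥ 53 [met]
  The beneficiary carries Stage III.1; the trustee now bears the burden.
Stage III.2 — burden on trustee; standard: a prima facie showing (weight exceeds 11).
    (h): 17 (beneficiary's 7 disregarded) > 11 [met]
  All elements met at the final stage.
Every stage carried; the trustee prevails on this issue.
Per-issue: Issue I → beneficiary; Issue II → beneficiary; Issue III → trustee. The beneficiary must prevail on a majority of issues; overall, the beneficiary prevails.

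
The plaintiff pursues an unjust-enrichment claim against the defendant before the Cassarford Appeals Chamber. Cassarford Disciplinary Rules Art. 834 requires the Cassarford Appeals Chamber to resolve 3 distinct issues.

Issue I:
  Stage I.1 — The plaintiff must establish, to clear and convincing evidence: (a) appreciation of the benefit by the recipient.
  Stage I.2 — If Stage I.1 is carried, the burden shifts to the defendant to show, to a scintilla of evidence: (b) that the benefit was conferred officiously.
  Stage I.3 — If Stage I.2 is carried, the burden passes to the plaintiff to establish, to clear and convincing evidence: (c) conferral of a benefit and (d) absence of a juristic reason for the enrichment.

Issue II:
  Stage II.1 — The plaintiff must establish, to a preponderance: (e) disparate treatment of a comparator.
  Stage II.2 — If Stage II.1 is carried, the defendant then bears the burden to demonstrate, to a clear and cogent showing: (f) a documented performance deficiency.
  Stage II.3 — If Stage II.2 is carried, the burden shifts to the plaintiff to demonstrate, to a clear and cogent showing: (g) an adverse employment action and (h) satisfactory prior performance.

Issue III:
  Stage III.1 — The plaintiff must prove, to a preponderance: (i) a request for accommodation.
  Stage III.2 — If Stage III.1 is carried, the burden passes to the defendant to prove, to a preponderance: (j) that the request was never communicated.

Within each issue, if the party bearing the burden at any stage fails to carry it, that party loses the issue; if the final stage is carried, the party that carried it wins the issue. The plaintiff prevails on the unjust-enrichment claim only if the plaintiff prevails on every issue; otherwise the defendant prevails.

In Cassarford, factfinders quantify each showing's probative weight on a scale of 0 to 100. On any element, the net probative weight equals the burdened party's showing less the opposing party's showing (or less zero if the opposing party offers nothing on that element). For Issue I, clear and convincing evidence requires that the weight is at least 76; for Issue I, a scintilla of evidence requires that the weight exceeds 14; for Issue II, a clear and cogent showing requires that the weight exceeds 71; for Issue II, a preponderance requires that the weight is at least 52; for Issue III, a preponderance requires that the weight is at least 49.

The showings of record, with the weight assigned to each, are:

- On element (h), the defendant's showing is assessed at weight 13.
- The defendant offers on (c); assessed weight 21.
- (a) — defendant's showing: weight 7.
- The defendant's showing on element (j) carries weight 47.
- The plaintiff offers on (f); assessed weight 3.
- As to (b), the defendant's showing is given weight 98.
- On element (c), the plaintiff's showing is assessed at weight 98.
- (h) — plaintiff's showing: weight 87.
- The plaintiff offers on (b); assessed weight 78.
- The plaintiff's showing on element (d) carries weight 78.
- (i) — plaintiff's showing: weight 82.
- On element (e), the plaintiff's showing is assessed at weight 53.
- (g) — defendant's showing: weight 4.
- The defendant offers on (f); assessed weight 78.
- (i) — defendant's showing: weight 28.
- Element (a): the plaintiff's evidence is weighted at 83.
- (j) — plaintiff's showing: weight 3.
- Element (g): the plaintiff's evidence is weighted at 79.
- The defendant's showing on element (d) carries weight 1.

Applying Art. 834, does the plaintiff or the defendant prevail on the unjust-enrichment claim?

plaintiff

— Issue I —
At Stage I.1 the plaintiff must meet clear and convincing evidence (weight is at least 76): on (a) the weight is 83 less the opposing 7 gives net 76, ≥ 76, so (a) meets the standard.
  All elements met. The burden passes to the defendant.
At Stage I.2 the defendant must meet a scintilla of evidence (weight exceeds 14): on (b) the weight is 98 less the opposing 78 gives net 20, which does exceed 14, so (b) meets the standard.
  Stage I.2 carried; the burden shifts to the plaintiff.
At Stage I.3 the plaintiff must meet clear and convincing evidence (weight is at least 76): on (c) the weight is 98 less the opposing 21 gives net 77, which does reach 76, so (c) meets the standard; on (d) the weight is 78 less the opposing 1 gives net 77, which does reach 76, so (d) meets the standard.
  All elements met at the final stage.
All stages carried — the plaintiff prevails on this issue.
— Issue II —
Stage II.1 — burden on plaintiff; standard: a preponderance (weight is at least 52).
    (e): 53 ≥ 52 [met]
  Stage II.1 carried; the burden shifts to the defendant.
Stage II.2 — burden on defendant; standard: a clear and cogent showing (weight exceeds 71).
    (f): 78 − 3 = 75 > 71 [met]
  Stage II.2 carried; the burden shifts to the plaintiff.
Stage II.3 — burden on plaintiff; standard: a clear and cogent showing (weight exceeds 71).
    (g): 79 − 4 = 75 > 71 [met]
    (h): 87 − 13 = 74 > 71 [met]
  The plaintiff carries the last stage.
Every stage carried; the plaintiff prevails on this issue.
— Issue III —
At Stage III.1 the plaintiff must meet a preponderance (weight is at least 49): on (i) the weight is 82 less the opposing 28 gives net 54, which does reach 49, so (i) meets the standard.
  The plaintiff carries Stage III.1; the defendant now bears the burden.
At Stage III.2 the defendant must meet a preponderance (weight is at least 49): on (j) the weight is 47 less the opposing 3 gives net 44, which does not reach 49, so (j) does not meet the standard.
  The defendant does not carry Stage III.2.
The analysis ends at Stage III.2; the plaintiff prevails on this issue.
Per-issue: Issue I → plaintiff; Issue II → plaintiff; Issue III → plaintiff. The plaintiff must prevail on every issue; overall, the plaintiff prevails.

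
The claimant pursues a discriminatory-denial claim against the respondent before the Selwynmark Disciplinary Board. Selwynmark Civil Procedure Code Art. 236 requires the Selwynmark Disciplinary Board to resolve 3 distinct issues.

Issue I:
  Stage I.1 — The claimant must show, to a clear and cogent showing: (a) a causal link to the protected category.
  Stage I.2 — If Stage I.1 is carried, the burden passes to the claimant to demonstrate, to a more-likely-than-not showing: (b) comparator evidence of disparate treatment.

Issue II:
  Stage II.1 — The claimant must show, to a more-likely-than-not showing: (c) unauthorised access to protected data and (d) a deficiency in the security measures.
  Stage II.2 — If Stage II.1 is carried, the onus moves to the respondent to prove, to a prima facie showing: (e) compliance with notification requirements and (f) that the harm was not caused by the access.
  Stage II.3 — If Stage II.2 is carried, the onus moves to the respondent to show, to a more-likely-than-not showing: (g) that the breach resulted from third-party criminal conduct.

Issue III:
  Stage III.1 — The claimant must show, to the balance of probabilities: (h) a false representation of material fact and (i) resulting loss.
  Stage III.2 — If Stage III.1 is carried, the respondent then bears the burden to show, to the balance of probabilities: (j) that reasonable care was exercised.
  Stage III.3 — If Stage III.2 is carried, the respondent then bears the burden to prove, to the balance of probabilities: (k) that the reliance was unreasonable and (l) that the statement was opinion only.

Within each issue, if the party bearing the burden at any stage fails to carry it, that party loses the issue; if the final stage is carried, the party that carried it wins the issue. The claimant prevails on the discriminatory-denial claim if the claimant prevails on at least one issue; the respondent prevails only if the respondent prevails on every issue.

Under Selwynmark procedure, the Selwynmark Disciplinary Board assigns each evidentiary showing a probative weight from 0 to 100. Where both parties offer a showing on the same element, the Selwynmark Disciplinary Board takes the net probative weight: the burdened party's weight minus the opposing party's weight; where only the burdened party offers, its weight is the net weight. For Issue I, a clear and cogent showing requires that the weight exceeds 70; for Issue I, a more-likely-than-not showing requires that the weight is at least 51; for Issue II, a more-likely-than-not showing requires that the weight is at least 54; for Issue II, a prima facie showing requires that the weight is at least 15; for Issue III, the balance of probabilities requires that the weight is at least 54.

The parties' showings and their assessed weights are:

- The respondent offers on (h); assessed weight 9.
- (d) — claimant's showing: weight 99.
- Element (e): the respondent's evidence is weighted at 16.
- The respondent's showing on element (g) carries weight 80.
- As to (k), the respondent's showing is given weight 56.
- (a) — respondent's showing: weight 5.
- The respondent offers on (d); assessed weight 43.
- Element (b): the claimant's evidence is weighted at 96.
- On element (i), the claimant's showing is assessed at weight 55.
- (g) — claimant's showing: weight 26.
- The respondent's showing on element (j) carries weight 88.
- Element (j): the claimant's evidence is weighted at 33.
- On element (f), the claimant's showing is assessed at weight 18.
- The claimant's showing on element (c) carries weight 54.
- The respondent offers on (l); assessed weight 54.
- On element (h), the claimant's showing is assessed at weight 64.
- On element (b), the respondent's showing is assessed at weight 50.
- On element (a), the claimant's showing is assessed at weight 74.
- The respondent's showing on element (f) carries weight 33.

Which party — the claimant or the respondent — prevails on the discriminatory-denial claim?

— Issue I —
Stage I.1 (claimant, a clear and cogent showing, weight exceeds 70): (a) net 74−5=69 ≤ 70 — fails.
  Stage I.1 not carried; the claimant fails its burden.
The analysis ends at Stage I.1; the respondent prevails on this issue.
— Issue II —
Stage II.1 (claimant, a more-likely-than-not showing, weight is at least 54): (c) 54 ≥ 54 — meets; (d) net 99−43=56 ≥ 54 — meets.
  Stage II.1 carried; the burden shifts to the respondent.
Stage II.2 (respondent, a prima facie showing, weight is at least 15): (e) 16 ≥ 15 — meets; (f) net 33−18=15 ≥ 15 — meets.
  Stage II.2 is satisfied; the respondent continues to bear the burden.
Stage II.3 (respondent, a more-likely-than-not showing, weight is at least 54): (g) net 80−26=54 ≥ 54 — meets.
  All elements met at the final stage.
Every stage carried; the respondent prevails on this issue.
— Issue III —
Stage III.1 — burden on claimant; standard: the balance of probabilities (weight is at least 54).
    (h): 64 − 9 = 55 ≥ 54 [met]
    (i): 55 ≥ 54 [met]
  The claimant carries Stage III.1; the respondent now bears the burden.
Stage III.2 — burden on respondent; standard: the balance of probabilities (weight is at least 54).
    (j): 88 − 33 = 55 ≥ 54 [met]
  Stage III.2 carried; the burden remains with the respondent.
Stage III.3 — burden on respondent; standard: the balance of probabilities (weight is at least 54).
    (k): 56 ≥ 54 [met]
    (l): 54 ≥ 54 [met]
  Stage III.3 carried; the final stage is satisfied.
All stages carried — the respondent prevails on this issue.
Per-issue: Issue I → respondent; Issue II → respondent; Issue III → respondent. The claimant must prevail on at least one issue; overall, the respondent prevails.

respondent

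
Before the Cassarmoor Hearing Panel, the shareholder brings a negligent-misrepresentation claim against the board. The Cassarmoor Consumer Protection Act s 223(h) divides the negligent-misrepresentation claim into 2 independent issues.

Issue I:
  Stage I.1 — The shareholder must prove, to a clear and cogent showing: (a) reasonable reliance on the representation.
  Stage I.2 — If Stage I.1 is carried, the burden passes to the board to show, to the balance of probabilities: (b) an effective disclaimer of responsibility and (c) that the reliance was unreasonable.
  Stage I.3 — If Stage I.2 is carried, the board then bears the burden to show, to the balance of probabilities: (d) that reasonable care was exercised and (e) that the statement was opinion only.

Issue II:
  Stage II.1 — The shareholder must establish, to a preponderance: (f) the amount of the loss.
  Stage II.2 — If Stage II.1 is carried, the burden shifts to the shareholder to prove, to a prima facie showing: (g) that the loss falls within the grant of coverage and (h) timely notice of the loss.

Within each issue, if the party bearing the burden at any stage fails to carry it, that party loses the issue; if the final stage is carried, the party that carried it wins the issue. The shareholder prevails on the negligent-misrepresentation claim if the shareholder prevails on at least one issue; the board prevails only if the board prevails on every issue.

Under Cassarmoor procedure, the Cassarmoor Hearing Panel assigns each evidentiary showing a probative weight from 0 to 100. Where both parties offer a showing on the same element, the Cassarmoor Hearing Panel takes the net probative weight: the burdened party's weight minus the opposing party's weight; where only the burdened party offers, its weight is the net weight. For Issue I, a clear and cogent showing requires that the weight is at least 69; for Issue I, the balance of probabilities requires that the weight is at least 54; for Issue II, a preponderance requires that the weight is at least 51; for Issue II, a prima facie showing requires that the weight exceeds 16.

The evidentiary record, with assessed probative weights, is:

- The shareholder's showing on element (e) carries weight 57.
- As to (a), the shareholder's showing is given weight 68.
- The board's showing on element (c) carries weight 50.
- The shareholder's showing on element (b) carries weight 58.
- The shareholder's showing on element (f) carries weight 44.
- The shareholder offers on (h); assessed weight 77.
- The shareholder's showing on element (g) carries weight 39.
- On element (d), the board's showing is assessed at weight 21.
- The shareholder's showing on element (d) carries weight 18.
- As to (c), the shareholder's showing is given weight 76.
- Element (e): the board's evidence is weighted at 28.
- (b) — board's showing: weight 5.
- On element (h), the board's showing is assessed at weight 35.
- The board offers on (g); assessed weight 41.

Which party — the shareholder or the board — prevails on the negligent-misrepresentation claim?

— Issue I —
Stage I.1 (shareholder, a clear and cogent showing, weight is at least 69): (a) 68 < 69 — fails.
  Stage I.1 not carried; the shareholder fails its burden.
The board prevails on this issue.
— Issue II —
Stage II.1 (shareholder, a preponderance, weight is at least 51): (f) 44 < 51 — fails.
  The shareholder does not carry Stage II.1.
The analysis ends at Stage II.1; the board prevails on this issue.
Per-issue: Issue I → board; Issue II → board. The shareholder must prevail on at least one issue; overall, the board prevails.

board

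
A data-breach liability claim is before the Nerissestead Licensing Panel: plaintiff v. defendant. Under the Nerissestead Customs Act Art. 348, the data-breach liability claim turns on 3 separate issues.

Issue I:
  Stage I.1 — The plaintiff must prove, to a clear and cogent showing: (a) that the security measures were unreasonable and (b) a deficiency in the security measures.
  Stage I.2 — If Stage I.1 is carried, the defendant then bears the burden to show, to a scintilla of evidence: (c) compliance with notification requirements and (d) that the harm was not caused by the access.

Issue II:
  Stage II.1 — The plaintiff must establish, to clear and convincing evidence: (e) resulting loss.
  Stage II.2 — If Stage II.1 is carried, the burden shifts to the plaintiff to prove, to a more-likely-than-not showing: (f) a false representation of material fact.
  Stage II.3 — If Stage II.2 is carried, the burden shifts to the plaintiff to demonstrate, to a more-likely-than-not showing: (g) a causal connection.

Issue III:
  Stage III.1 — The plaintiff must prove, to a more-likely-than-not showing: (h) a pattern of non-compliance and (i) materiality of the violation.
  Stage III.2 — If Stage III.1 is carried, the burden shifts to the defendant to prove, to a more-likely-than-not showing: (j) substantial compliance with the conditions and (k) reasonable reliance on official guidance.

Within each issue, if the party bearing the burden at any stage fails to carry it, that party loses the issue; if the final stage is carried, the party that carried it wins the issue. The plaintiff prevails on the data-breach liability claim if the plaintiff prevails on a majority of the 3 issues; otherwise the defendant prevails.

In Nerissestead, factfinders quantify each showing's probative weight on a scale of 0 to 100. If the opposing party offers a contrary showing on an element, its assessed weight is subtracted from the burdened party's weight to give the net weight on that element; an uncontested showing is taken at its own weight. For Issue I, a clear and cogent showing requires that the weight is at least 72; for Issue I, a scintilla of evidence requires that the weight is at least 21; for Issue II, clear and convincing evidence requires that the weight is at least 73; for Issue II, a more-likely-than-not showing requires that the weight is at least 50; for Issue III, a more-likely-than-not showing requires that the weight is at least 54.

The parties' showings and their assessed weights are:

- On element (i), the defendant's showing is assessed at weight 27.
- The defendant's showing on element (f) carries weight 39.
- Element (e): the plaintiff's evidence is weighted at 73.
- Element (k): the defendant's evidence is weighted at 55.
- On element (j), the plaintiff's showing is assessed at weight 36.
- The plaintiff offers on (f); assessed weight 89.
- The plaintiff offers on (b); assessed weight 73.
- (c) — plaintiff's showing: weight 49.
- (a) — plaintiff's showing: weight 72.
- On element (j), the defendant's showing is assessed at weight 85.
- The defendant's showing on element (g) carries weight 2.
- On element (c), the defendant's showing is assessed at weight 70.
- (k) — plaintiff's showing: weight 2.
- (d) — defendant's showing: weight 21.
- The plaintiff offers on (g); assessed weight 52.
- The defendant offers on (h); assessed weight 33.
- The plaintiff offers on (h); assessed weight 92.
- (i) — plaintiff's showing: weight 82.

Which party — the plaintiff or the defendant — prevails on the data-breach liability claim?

— Issue I —
Stage I.1 (plaintiff, a clear and cogent showing, weight is at least 72): (a) 72 ≥ 72 — meets; (b) 73 ≥ 72 — meets.
  All elements met. The burden passes to the defendant.
Stage I.2 (defendant, a scintilla of evidence, weight is at least 21): (c) net 70−49=21 ≥ 21 — meets; (d) 21 ≥ 21 — meets.
  Stage I.2 carried; the final stage is satisfied.
All stages carried — the defendant prevails on this issue.
— Issue II —
Stage II.1 — burden on plaintiff; standard: clear and convincing evidence (weight is at least 73).
    (e): 73 ≥ 73 [met]
  All elements met. The plaintiff retains the burden for Stage II.2.
Stage II.2 — burden on plaintiff; standard: a more-likely-than-not showing (weight is at least 50).
    (f): 89 − 39 = 50 ≥ 50 [met]
  Stage II.2 is satisfied; the plaintiff continues to bear the burden.
Stage II.3 — burden on plaintiff; standard: a more-likely-than-not showing (weight is at least 50).
    (g): 52 − 2 = 50 ≥ 50 [met]
  All elements met at the final stage.
Every stage carried; the plaintiff prevails on this issue.
— Issue III —
At Stage III.1 the plaintiff must meet a more-likely-than-not showing (weight is at least 54): on (h) the weight is 92 less the opposing 33 gives net 59, ≥ 54, so (h) meets the standard; on (i) the weight is 82 less the opposing 27 gives net 55, ≥ 54, so (i) meets the standard.
  Stage III.1 carried; the burden shifts to the defendant.
At Stage III.2 the defendant must meet a more-likely-than-not showing (weight is at least 54): on (j) the weight is 85 less the opposing 36 gives net 49, < 54, so (j) does not meet the standard; on (k) the weight is 55 less the opposing 2 gives net 53, which does not reach 54, so (k) does not meet the standard.
  The defendant does not carry Stage III.2.
So the plaintiff prevails on this issue.
Per-issue: Issue I → defendant; Issue II → plaintiff; Issue III → plaintiff. The plaintiff must prevail on a majority of issues; overall, the plaintiff prevails.

plaintiff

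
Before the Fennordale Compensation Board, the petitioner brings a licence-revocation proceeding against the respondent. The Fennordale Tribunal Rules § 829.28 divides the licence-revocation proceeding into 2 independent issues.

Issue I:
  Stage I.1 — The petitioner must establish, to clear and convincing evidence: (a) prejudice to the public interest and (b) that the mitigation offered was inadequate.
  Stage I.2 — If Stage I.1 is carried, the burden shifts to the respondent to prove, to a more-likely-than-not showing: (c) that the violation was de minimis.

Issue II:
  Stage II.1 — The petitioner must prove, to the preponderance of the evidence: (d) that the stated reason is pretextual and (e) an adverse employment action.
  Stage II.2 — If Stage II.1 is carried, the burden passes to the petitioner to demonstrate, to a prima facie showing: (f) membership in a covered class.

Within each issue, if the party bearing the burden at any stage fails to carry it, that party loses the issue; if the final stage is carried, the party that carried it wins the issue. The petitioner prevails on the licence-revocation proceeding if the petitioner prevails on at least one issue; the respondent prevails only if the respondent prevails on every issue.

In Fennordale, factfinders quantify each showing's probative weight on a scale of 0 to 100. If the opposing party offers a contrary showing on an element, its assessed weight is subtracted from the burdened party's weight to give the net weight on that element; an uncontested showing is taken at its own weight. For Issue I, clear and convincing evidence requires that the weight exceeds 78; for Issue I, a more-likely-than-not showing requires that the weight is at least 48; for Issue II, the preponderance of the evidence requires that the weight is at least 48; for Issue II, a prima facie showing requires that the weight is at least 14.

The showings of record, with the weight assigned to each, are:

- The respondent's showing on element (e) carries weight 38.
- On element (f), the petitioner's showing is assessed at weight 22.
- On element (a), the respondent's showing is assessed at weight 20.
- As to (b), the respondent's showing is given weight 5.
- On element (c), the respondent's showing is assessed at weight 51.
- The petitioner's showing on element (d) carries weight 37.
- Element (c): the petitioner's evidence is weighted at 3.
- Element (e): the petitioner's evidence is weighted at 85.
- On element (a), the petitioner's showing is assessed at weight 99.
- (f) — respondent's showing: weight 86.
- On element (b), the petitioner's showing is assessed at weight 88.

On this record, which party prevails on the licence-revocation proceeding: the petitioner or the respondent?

— Issue I —
Stage I.1 (petitioner, clear and convincing evidence, weight exceeds 78): (a) net 99−20=79 > 78 — meets; (b) net 88−5=83 > 78 — meets.
  Stage I.1 carried; the burden shifts to the respondent.
Stage I.2 (respondent, a more-likely-than-not showing, weight is at least 48): (c) net 51−3=48 ≥ 48 — meets.
  The respondent carries the last stage.
All stages carried — the respondent prevails on this issue.
— Issue II —
Stage II.1 (petitioner, the preponderance of the evidence, weight is at least 48): (d) 37 < 48 — fails; (e) net 85−38=47 < 48 — fails.
  The petitioner does not carry Stage II.1.
The respondent prevails on this issue.
Per-issue: Issue I → respondent; Issue II → respondent. The petitioner must prevail on at least one issue; overall, the respondent prevails.

respondent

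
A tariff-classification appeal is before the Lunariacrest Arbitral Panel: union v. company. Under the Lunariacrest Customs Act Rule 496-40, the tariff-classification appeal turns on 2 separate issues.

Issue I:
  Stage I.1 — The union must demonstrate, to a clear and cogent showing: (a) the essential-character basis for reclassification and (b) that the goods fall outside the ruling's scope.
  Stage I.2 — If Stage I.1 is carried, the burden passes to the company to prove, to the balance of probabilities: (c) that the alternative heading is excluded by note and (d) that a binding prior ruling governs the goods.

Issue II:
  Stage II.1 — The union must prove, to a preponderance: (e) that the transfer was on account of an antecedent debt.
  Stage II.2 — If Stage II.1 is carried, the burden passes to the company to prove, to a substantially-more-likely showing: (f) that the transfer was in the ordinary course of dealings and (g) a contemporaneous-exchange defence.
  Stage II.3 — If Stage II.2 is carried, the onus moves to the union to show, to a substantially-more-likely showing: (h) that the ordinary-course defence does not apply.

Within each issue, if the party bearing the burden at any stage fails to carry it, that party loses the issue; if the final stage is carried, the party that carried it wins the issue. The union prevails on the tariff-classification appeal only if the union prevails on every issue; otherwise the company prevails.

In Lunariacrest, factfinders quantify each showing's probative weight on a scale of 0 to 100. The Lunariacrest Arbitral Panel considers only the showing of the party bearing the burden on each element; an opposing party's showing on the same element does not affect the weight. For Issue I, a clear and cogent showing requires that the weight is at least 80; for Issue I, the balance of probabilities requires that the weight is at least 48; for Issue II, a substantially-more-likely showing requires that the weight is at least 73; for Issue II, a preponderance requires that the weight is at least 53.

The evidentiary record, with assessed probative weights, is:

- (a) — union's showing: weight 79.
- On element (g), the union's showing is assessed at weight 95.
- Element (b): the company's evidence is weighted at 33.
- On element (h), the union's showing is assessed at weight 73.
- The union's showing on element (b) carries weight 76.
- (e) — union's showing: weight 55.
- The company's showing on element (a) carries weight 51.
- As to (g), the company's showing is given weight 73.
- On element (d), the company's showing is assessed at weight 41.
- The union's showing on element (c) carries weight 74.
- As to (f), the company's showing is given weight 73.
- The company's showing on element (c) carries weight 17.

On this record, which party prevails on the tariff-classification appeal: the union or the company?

company

— Issue I —
Stage I.1 — burden on union; standard: a clear and cogent showing (weight is at least 80).
    (a): 79 (company's 51 disregarded) < 80 [not met]
    (b): 76 (company's 33 disregarded) < 80 [not met]
  The union does not carry Stage I.1.
So the company prevails on this issue.
— Issue II —
Stage II.1 (union, a preponderance, weight is at least 53): (e) 55 ≥ 53 — meets.
  Stage II.1 is satisfied; the onus moves to the company.
Stage II.2 (company, a substantially-more-likely showing, weight is at least 73): (f) 73 ≥ 73 — meets; (g) 73 (union's 95 disregarded) ≥ 73 — meets.
  Stage II.2 is satisfied; the onus moves to the union.
Stage II.3 (union, a substantially-more-likely showing, weight is at least 73): (h) 73 ≥ 73 — meets.
  Stage II.3 carried; the final stage is satisfied.
All stages carried — the union prevails on this issue.
Per-issue: Issue I → company; Issue II → union. The union must prevail on every issue; overall, the company prevails.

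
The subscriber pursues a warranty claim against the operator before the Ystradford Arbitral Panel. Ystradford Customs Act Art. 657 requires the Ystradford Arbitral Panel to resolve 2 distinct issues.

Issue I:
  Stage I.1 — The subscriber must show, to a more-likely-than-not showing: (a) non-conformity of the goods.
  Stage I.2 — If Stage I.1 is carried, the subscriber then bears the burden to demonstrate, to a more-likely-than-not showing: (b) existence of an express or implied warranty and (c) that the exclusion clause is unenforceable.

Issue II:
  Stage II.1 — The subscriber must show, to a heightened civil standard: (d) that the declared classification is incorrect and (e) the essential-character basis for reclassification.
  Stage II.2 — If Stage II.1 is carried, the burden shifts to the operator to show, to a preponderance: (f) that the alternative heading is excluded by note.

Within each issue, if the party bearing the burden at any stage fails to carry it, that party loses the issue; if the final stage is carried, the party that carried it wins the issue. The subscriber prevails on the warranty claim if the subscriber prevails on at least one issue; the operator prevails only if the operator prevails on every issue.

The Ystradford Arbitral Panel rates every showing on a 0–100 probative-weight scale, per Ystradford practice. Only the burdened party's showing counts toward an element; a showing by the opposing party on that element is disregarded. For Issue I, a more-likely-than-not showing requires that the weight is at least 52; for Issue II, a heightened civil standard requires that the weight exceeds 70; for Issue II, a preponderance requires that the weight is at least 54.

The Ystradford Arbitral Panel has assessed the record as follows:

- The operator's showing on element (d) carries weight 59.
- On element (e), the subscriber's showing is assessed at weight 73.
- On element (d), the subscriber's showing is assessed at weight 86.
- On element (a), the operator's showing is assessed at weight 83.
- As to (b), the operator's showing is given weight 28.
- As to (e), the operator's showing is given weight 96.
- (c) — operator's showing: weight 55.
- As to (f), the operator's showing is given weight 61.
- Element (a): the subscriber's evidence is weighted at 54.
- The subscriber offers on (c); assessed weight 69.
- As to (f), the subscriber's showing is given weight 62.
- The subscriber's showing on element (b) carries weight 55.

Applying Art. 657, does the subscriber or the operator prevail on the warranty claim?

subscriber

— Issue I —
Stage I.1 — burden on subscriber; standard: a more-likely-than-not showing (weight is at least 52).
    (a): 54 (operator's 83 disregarded) ≥ 52 [met]
  Stage I.1 carried; the burden remains with the subscriber.
Stage I.2 — burden on subscriber; standard: a more-likely-than-not showing (weight is at least 52).
    (b): 55 (operator's 28 disregarded) ≥ 52 [met]
    (c): 69 (operator's 55 disregarded) ≥ 52 [met]
  Stage I.2 carried; the final stage is satisfied.
Every stage carried; the subscriber prevails on this issue.
— Issue II —
At Stage II.1 the subscriber must meet a heightened civil standard (weight exceeds 70): on (d) the weight is 86 (the operator's 59 is given no effect), which does exceed 70, so (d) meets the standard; on (e) the weight is 73 (the operator's 96 is given no effect), > 70, so (e) meets the standard.
  The subscriber carries Stage II.1; the operator now bears the burden.
At Stage II.2 the operator must meet a preponderance (weight is at least 54): on (f) the weight is 61 (the subscriber's 62 is given no effect), ≥ 54, so (f) meets the standard.
  Stage II.2 carried; the final stage is satisfied.
All stages carried — the operator prevails on this issue.
Per-issue: Issue I → subscriber; Issue II → operator. The subscriber must prevail on at least one issue; overall, the subscriber prevails.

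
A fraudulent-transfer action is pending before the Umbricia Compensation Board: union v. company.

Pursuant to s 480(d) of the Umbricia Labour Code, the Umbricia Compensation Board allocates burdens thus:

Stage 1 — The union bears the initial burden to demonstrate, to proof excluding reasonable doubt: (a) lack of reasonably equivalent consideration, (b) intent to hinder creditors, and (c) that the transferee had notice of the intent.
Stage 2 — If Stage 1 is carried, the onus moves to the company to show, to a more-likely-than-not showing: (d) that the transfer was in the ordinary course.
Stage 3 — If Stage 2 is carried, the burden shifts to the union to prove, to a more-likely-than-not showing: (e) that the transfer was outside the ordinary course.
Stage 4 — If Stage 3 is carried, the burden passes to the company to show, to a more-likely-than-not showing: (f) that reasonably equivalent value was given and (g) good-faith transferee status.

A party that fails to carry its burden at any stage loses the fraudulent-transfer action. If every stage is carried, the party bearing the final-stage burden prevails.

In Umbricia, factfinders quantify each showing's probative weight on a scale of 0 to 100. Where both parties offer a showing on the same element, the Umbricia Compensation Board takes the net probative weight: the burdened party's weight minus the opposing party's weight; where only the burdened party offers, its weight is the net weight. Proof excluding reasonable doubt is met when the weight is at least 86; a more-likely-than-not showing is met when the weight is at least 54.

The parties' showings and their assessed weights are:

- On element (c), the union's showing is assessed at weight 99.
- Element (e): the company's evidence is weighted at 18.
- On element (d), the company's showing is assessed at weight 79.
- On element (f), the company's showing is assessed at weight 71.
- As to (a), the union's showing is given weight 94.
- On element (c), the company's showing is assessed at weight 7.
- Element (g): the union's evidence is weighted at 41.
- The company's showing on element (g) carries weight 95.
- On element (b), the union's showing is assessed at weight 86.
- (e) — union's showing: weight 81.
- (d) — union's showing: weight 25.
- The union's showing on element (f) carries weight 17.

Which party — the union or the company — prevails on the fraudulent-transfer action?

company

Stage 1 (union, proof excluding reasonable doubt, weight is at least 86): (a) 94 ≥ 86 — meets; (b) 86 ≥ 86 — meets; (c) net 99−7=92 ≥ 86 — meets.
  Stage 1 is satisfied; the onus moves to the company.
Stage 2 (company, a more-likely-than-not showing, weight is at least 54): (d) net 79−25=54 ≥ 54 — meets.
  Stage 2 carried; the burden shifts to the union.
Stage 3 (union, a more-likely-than-not showing, weight is at least 54): (e) net 81−18=63 ≥ 54 — meets.
  The union carries Stage 3; the company now bears the burden.
Stage 4 (company, a more-likely-than-not showing, weight is at least 54): (f) net 71−17=54 ≥ 54 — meets; (g) net 95−41=54 ≥ 54 — meets.
  Stage 4 carried; the final stage is satisfied.
Every stage carried; the company prevails.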